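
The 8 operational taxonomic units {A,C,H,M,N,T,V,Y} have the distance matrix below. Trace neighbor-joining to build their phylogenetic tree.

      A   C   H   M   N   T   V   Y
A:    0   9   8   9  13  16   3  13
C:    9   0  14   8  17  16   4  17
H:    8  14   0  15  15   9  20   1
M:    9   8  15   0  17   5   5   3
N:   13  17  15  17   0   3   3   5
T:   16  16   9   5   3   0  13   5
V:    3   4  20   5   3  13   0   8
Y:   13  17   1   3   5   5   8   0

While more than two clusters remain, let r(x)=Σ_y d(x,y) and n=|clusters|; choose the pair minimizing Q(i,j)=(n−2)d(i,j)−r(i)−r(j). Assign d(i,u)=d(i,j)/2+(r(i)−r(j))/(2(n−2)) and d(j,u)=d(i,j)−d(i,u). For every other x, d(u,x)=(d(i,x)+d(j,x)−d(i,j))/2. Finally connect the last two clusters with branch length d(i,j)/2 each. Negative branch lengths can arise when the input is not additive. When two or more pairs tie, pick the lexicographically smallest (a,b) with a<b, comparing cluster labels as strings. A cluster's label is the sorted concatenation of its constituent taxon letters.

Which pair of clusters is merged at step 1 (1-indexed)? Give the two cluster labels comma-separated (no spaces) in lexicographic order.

iteration 1: select H,Y (d=1, Q=-128); attach at lengths (3, -2); label the merged cluster HY
  updated: d(A,HY)=10, d(C,HY)=15, d(HY,M)=17/2, d(HY,N)=19/2, d(HY,T)=13/2, d(HY,V)=27/2
iteration 2: select N,T (d=3, Q=-107); attach at lengths (9/5, 6/5); label the merged cluster NT
  updated: d(A,NT)=13, d(C,NT)=15, d(HY,NT)=13/2, d(M,NT)=19/2, d(NT,V)=13/2
iteration 3: select HY,NT (d=13/2, Q=-78); attach at lengths (29/8, 23/8); label the merged cluster HNTY
  updated: d(A,HNTY)=33/4, d(C,HNTY)=47/4, d(HNTY,M)=23/4, d(HNTY,V)=27/4
iteration 4: select HNTY,M (d=23/4, Q=-43); attach at lengths (11/3, 25/12); label the merged cluster HMNTY
  updated: d(A,HMNTY)=23/4, d(C,HMNTY)=7, d(HMNTY,V)=3
iteration 5: select A,HMNTY (d=23/4, Q=-22); attach at lengths (27/8, 19/8); label the merged cluster AHMNTY
  updated: d(AHMNTY,C)=41/8, d(AHMNTY,V)=1/8
iteration 6: select AHMNTY,C (d=41/8, Q=-37/4); attach at lengths (5/8, 9/2); label the merged cluster ACHMNTY
  updated: d(ACHMNTY,V)=-1/2
iteration 7: select ACHMNTY,V (d=-1/2); attach at lengths (-1/4, -1/4); label the merged cluster ACHMNTVY
final tree: (((A:27/8,(((H:3,Y:-2):29/8,(N:9/5,T:6/5):23/8):11/3,M:25/12):19/8):5/8,C:9/2):-1/4,V:-1/4)
total length: 213/8

H,Y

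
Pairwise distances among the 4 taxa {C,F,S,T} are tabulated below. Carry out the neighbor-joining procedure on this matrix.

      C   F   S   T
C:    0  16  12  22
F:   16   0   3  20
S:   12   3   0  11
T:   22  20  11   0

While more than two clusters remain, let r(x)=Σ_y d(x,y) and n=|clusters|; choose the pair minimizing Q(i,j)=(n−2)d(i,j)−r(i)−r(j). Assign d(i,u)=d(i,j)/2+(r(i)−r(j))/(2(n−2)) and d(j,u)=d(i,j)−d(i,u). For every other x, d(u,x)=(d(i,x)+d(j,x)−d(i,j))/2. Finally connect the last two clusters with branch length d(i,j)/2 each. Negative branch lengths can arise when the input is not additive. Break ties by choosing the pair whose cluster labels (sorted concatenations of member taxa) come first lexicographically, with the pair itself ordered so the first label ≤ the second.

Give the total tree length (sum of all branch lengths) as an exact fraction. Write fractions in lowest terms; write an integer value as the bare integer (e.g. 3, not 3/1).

109/4

step 1: merge (C,T) at d=22, Q=-59; branch lengths C→41/4, T→47/4; new cluster CT
  updated: d(CT,F)=7, d(CT,S)=1/2
step 2: merge (CT,F) at d=7, Q=-21/2; branch lengths CT→9/4, F→19/4; new cluster CFT
  updated: d(CFT,S)=-7/4
step 3: merge (CFT,S) at d=-7/4; branch lengths CFT→-7/8, S→-7/8; new cluster CFST
final tree: (((C:41/4,T:47/4):9/4,F:19/4):-7/8,S:-7/8)
total length: 109/4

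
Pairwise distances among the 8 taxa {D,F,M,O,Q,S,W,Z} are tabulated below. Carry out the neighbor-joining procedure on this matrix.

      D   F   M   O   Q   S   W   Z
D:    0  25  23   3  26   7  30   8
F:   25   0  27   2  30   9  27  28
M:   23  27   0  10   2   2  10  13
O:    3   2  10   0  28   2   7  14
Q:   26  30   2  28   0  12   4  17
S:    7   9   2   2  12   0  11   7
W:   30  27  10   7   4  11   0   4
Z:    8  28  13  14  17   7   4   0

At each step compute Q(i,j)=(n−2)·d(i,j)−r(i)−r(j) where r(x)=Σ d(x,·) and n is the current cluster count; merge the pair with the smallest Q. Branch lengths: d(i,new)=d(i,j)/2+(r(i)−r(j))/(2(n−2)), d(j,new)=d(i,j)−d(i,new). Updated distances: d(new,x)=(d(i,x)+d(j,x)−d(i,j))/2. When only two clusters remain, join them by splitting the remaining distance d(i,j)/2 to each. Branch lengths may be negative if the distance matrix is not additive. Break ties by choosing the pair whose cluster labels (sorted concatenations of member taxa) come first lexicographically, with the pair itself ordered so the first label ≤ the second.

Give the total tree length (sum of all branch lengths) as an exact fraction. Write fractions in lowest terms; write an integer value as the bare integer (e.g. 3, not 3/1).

step 1: merge (F,O) at d=2, Q=-202; branch lengths F→47/6, O→-35/6; new cluster FO
  updated: d(D,FO)=13, d(FO,M)=35/2, d(FO,Q)=28, d(FO,S)=9/2, d(FO,W)=16, d(FO,Z)=20
step 2: merge (M,Q) at d=2, Q=-293/2; branch lengths M→-23/20, Q→63/20; new cluster MQ
  updated: d(D,MQ)=47/2, d(FO,MQ)=87/4, d(MQ,S)=6, d(MQ,W)=6, d(MQ,Z)=14
step 3: merge (MQ,W) at d=6, Q=-457/4; branch lengths MQ→113/32, W→79/32; new cluster MQW
  updated: d(D,MQW)=95/4, d(FO,MQW)=127/8, d(MQW,S)=11/2, d(MQW,Z)=6
step 4: merge (MQW,Z) at d=6, Q=-593/8; branch lengths MQW→75/16, Z→21/16; new cluster MQWZ
  updated: d(D,MQWZ)=103/8, d(FO,MQWZ)=239/16, d(MQWZ,S)=13/4
step 5: merge (D,FO) at d=13, Q=-629/16; branch lengths D→423/64, FO→409/64; new cluster DFO
  updated: d(DFO,MQWZ)=237/32, d(DFO,S)=-3/4
step 6: merge (DFO,MQWZ) at d=237/32, Q=-317/32; branch lengths DFO→109/64, MQWZ→365/64; new cluster DFMOQWZ
  updated: d(DFMOQWZ,S)=-157/64
step 7: merge (DFMOQWZ,S) at d=-157/64; branch lengths DFMOQWZ→-157/128, S→-157/128; new cluster DFMOQSWZ
final tree: (((D:423/64,(F:47/6,O:-35/6):409/64):109/64,(((M:-23/20,Q:63/20):113/32,W:79/32):75/16,Z:21/16):365/64):-157/128,S:-157/128)
total length: 2173/64

2173/64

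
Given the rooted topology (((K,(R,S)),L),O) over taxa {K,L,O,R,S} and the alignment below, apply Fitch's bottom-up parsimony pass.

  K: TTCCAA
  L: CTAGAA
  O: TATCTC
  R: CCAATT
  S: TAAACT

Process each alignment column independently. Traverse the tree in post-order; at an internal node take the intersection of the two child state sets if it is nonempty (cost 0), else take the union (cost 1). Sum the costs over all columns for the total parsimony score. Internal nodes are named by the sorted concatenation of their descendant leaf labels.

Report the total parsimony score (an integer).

RS@0: {C} ∪ {T} = {C,T} (union, +1)
KRS@0: {T} ∩ {C,T} = {T} (intersection, +0)
KLRS@0: {T} ∪ {C} = {C,T} (union, +1)
KLORS@0: {C,T} ∩ {T} = {T} (intersection, +0)
RS@1: {C} ∪ {A} = {A,C} (union, +1)
KRS@1: {T} ∪ {A,C} = {A,C,T} (union, +1)
KLRS@1: {A,C,T} ∩ {T} = {T} (intersection, +0)
KLORS@1: {T} ∪ {A} = {A,T} (union, +1)
RS@2: {A} ∩ {A} = {A} (intersection, +0)
KRS@2: {C} ∪ {A} = {A,C} (union, +1)
KLRS@2: {A,C} ∩ {A} = {A} (intersection, +0)
KLORS@2: {A} ∪ {T} = {A,T} (union, +1)
RS@3: {A} ∩ {A} = {A} (intersection, +0)
KRS@3: {C} ∪ {A} = {A,C} (union, +1)
KLRS@3: {A,C} ∪ {G} = {A,C,G} (union, +1)
KLORS@3: {A,C,G} ∩ {C} = {C} (intersection, +0)
RS@4: {T} ∪ {C} = {C,T} (union, +1)
KRS@4: {A} ∪ {C,T} = {A,C,T} (union, +1)
KLRS@4: {A,C,T} ∩ {A} = {A} (intersection, +0)
KLORS@4: {A} ∪ {T} = {A,T} (union, +1)
RS@5: {T} ∩ {T} = {T} (intersection, +0)
KRS@5: {A} ∪ {T} = {A,T} (union, +1)
KLRS@5: {A,T} ∩ {A} = {A} (intersection, +0)
KLORS@5: {A} ∪ {C} = {A,C} (union, +1)
per-site changes: [2, 3, 2, 2, 3, 2]; total = 14

14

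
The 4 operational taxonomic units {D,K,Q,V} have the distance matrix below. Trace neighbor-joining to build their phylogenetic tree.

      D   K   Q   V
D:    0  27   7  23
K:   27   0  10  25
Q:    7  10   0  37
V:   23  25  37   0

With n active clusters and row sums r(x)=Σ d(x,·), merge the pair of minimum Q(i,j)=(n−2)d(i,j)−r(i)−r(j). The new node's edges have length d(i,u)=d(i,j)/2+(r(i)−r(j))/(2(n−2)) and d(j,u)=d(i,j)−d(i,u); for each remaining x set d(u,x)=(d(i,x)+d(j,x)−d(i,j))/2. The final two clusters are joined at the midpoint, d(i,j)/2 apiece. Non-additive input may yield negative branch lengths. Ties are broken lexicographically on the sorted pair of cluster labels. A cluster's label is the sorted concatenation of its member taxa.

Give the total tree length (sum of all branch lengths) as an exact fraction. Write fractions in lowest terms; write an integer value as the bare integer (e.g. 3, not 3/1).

1. join D+Q (d=7, Q=-97) ⇒ DQ; edges |D|=17/4, |Q|=11/4
  updated: d(DQ,K)=15, d(DQ,V)=53/2
2. join DQ+K (d=15, Q=-133/2) ⇒ DKQ; edges |DQ|=33/4, |K|=27/4
  updated: d(DKQ,V)=73/4
3. join DKQ+V (d=73/4) ⇒ DKQV; edges |DKQ|=73/8, |V|=73/8
final tree: (((D:17/4,Q:11/4):33/4,K:27/4):73/8,V:73/8)
total length: 161/4

161/4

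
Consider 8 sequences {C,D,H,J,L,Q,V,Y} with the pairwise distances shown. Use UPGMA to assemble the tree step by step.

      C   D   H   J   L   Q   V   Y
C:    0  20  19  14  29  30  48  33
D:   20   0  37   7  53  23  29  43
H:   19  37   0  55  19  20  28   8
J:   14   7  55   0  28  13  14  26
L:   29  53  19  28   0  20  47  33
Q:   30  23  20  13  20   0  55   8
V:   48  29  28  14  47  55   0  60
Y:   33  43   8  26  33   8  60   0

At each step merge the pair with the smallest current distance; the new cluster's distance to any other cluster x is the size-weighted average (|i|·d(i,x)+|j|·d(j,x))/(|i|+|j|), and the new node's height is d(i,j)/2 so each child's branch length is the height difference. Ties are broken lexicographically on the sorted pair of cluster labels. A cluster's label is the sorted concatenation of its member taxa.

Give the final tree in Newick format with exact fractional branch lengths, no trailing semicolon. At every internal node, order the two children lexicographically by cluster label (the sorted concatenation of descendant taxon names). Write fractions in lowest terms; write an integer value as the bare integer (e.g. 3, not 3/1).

step 1: merge (D,J) at d=7; branch lengths D→7/2, J→7/2; new cluster DJ
  updated: d(C,DJ)=17, d(DJ,H)=46, d(DJ,L)=81/2, d(DJ,Q)=18, d(DJ,V)=43/2, d(DJ,Y)=69/2
step 2: merge (H,Y) at d=8; branch lengths H→4, Y→4; new cluster HY
  updated: d(C,HY)=26, d(DJ,HY)=161/4, d(HY,L)=26, d(HY,Q)=14, d(HY,V)=44
step 3: merge (HY,Q) at d=14; branch lengths HY→3, Q→7; new cluster HQY
  updated: d(C,HQY)=82/3, d(DJ,HQY)=197/6, d(HQY,L)=24, d(HQY,V)=143/3
step 4: merge (C,DJ) at d=17; branch lengths C→17/2, DJ→5; new cluster CDJ
  updated: d(CDJ,HQY)=31, d(CDJ,L)=110/3, d(CDJ,V)=91/3
step 5: merge (HQY,L) at d=24; branch lengths HQY→5, L→12; new cluster HLQY
  updated: d(CDJ,HLQY)=389/12, d(HLQY,V)=95/2
step 6: merge (CDJ,V) at d=91/3; branch lengths CDJ→20/3, V→91/6; new cluster CDJV
  updated: d(CDJV,HLQY)=579/16
step 7: merge (CDJV,HLQY) at d=579/16; branch lengths CDJV→281/96, HLQY→195/32; new cluster CDHJLQVY
final tree: (((C:17/2,(D:7/2,J:7/2):5):20/3,V:91/6):281/96,(((H:4,Y:4):3,Q:7):5,L:12):195/32)
total length: 4145/48

(((C:17/2,(D:7/2,J:7/2):5):20/3,V:91/6):281/96,(((H:4,Y:4):3,Q:7):5,L:12):195/32)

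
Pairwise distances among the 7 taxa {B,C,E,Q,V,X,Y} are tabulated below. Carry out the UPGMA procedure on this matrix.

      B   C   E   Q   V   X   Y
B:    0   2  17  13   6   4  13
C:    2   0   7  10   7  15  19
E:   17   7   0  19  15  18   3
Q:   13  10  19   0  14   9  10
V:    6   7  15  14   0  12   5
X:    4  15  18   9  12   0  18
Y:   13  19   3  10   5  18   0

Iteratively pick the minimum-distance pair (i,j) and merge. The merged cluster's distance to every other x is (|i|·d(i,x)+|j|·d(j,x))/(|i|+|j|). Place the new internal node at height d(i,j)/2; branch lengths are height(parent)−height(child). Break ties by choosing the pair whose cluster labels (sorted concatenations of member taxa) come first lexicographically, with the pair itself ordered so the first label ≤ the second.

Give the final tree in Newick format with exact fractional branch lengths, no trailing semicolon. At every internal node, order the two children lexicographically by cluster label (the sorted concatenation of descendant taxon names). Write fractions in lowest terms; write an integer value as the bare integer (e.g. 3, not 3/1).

1. join B+C (d=2) ⇒ BC; edges |B|=1, |C|=1
  updated: d(BC,E)=12, d(BC,Q)=23/2, d(BC,V)=13/2, d(BC,X)=19/2, d(BC,Y)=16
2. join E+Y (d=3) ⇒ EY; edges |E|=3/2, |Y|=3/2
  updated: d(BC,EY)=14, d(EY,Q)=29/2, d(EY,V)=10, d(EY,X)=18
3. join BC+V (d=13/2) ⇒ BCV; edges |BC|=9/4, |V|=13/4
  updated: d(BCV,EY)=38/3, d(BCV,Q)=37/3, d(BCV,X)=31/3
4. join Q+X (d=9) ⇒ QX; edges |Q|=9/2, |X|=9/2
  updated: d(BCV,QX)=34/3, d(EY,QX)=65/4
5. join BCV+QX (d=34/3) ⇒ BCQVX; edges |BCV|=29/12, |QX|=7/6
  updated: d(BCQVX,EY)=141/10
6. join BCQVX+EY (d=141/10) ⇒ BCEQVXY; edges |BCQVX|=83/60, |EY|=111/20
final tree: ((((B:1,C:1):9/4,V:13/4):29/12,(Q:9/2,X:9/2):7/6):83/60,(E:3/2,Y:3/2):111/20)
total length: 1801/60

((((B:1,C:1):9/4,V:13/4):29/12,(Q:9/2,X:9/2):7/6):83/60,(E:3/2,Y:3/2):111/20)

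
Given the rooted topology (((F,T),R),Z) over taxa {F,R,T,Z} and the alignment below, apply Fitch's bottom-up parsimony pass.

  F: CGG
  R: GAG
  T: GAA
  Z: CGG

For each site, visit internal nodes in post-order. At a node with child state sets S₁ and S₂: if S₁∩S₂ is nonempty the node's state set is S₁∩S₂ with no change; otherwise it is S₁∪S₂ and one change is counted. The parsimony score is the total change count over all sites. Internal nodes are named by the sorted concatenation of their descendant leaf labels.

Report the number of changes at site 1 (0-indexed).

2

FT@0: {C} ∪ {G} = {C,G} (union, +1)
FRT@0: {C,G} ∩ {G} = {G} (intersection, +0)
FRTZ@0: {G} ∪ {C} = {C,G} (union, +1)
FT@1: {G} ∪ {A} = {A,G} (union, +1)
FRT@1: {A,G} ∩ {A} = {A} (intersection, +0)
FRTZ@1: {A} ∪ {G} = {A,G} (union, +1)
FT@2: {G} ∪ {A} = {A,G} (union, +1)
FRT@2: {A,G} ∩ {G} = {G} (intersection, +0)
FRTZ@2: {G} ∩ {G} = {G} (intersection, +0)
per-site changes: [2, 2, 1]; total = 5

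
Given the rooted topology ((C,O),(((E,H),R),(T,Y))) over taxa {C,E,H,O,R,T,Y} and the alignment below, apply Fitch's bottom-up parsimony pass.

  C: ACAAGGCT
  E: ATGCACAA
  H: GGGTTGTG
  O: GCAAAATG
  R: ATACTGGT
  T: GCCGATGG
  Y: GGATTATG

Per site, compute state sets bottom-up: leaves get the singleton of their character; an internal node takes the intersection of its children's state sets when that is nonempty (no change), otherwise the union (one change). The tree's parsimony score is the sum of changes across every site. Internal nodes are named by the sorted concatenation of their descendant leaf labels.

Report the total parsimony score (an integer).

27

[col 0] CO: children C:{A}, O:{G} ∪→ {A,G}; cost 1
[col 0] EH: children E:{A}, H:{G} ∪→ {A,G}; cost 1
[col 0] EHR: children EH:{A,G}, R:{A} ∩→ {A}; cost 0
[col 0] TY: children T:{G}, Y:{G} ∩→ {G}; cost 0
[col 0] EHRTY: children EHR:{A}, TY:{G} ∪→ {A,G}; cost 1
[col 0] CEHORTY: children CO:{A,G}, EHRTY:{A,G} ∩→ {A,G}; cost 0
[col 1] CO: children C:{C}, O:{C} ∩→ {C}; cost 0
[col 1] EH: children E:{T}, H:{G} ∪→ {G,T}; cost 1
[col 1] EHR: children EH:{G,T}, R:{T} ∩→ {T}; cost 0
[col 1] TY: children T:{C}, Y:{G} ∪→ {C,G}; cost 1
[col 1] EHRTY: children EHR:{T}, TY:{C,G} ∪→ {C,G,T}; cost 1
[col 1] CEHORTY: children CO:{C}, EHRTY:{C,G,T} ∩→ {C}; cost 0
[col 2] CO: children C:{A}, O:{A} ∩→ {A}; cost 0
[col 2] EH: children E:{G}, H:{G} ∩→ {G}; cost 0
[col 2] EHR: children EH:{G}, R:{A} ∪→ {A,G}; cost 1
[col 2] TY: children T:{C}, Y:{A} ∪→ {A,C}; cost 1
[col 2] EHRTY: children EHR:{A,G}, TY:{A,C} ∩→ {A}; cost 0
[col 2] CEHORTY: children CO:{A}, EHRTY:{A} ∩→ {A}; cost 0
[col 3] CO: children C:{A}, O:{A} ∩→ {A}; cost 0
[col 3] EH: children E:{C}, H:{T} ∪→ {C,T}; cost 1
[col 3] EHR: children EH:{C,T}, R:{C} ∩→ {C}; cost 0
[col 3] TY: children T:{G}, Y:{T} ∪→ {G,T}; cost 1
[col 3] EHRTY: children EHR:{C}, TY:{G,T} ∪→ {C,G,T}; cost 1
[col 3] CEHORTY: children CO:{A}, EHRTY:{C,G,T} ∪→ {A,C,G,T}; cost 1
[col 4] CO: children C:{G}, O:{A} ∪→ {A,G}; cost 1
[col 4] EH: children E:{A}, H:{T} ∪→ {A,T}; cost 1
[col 4] EHR: children EH:{A,T}, R:{T} ∩→ {T}; cost 0
[col 4] TY: children T:{A}, Y:{T} ∪→ {A,T}; cost 1
[col 4] EHRTY: children EHR:{T}, TY:{A,T} ∩→ {T}; cost 0
[col 4] CEHORTY: children CO:{A,G}, EHRTY:{T} ∪→ {A,G,T}; cost 1
[col 5] CO: children C:{G}, O:{A} ∪→ {A,G}; cost 1
[col 5] EH: children E:{C}, H:{G} ∪→ {C,G}; cost 1
[col 5] EHR: children EH:{C,G}, R:{G} ∩→ {G}; cost 0
[col 5] TY: children T:{T}, Y:{A} ∪→ {A,T}; cost 1
[col 5] EHRTY: children EHR:{G}, TY:{A,T} ∪→ {A,G,T}; cost 1
[col 5] CEHORTY: children CO:{A,G}, EHRTY:{A,G,T} ∩→ {A,G}; cost 0
[col 6] CO: children C:{C}, O:{T} ∪→ {C,T}; cost 1
[col 6] EH: children E:{A}, H:{T} ∪→ {A,T}; cost 1
[col 6] EHR: children EH:{A,T}, R:{G} ∪→ {A,G,T}; cost 1
[col 6] TY: children T:{G}, Y:{T} ∪→ {G,T}; cost 1
[col 6] EHRTY: children EHR:{A,G,T}, TY:{G,T} ∩→ {G,T}; cost 0
[col 6] CEHORTY: children CO:{C,T}, EHRTY:{G,T} ∩→ {T}; cost 0
[col 7] CO: children C:{T}, O:{G} ∪→ {G,T}; cost 1
[col 7] EH: children E:{A}, H:{G} ∪→ {A,G}; cost 1
[col 7] EHR: children EH:{A,G}, R:{T} ∪→ {A,G,T}; cost 1
[col 7] TY: children T:{G}, Y:{G} ∩→ {G}; cost 0
[col 7] EHRTY: children EHR:{A,G,T}, TY:{G} ∩→ {G}; cost 0
[col 7] CEHORTY: children CO:{G,T}, EHRTY:{G} ∩→ {G}; cost 0
per-site changes: [3, 3, 2, 4, 4, 4, 4, 3]; total = 27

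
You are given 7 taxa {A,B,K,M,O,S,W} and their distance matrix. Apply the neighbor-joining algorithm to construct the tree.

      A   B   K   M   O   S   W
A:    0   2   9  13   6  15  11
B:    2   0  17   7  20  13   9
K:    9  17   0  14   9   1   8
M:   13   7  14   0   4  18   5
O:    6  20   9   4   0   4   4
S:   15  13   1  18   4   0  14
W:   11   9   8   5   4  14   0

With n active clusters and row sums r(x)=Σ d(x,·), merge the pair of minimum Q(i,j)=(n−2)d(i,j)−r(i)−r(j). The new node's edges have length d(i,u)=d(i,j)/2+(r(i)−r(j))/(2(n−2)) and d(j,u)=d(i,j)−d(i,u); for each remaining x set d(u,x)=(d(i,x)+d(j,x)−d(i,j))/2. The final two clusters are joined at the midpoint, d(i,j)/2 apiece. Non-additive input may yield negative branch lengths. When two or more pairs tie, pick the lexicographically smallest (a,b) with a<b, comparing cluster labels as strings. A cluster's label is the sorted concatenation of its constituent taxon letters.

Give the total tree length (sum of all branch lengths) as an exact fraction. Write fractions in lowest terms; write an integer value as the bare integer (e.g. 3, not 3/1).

step 1: merge (K,S) at d=1, Q=-118; branch lengths K→-1/5, S→6/5; new cluster KS
  updated: d(A,KS)=23/2, d(B,KS)=29/2, d(KS,M)=31/2, d(KS,O)=6, d(KS,W)=21/2
step 2: merge (A,B) at d=2, Q=-88; branch lengths A→-1/8, B→17/8; new cluster AB
  updated: d(AB,KS)=12, d(AB,M)=9, d(AB,O)=12, d(AB,W)=9
step 3: merge (KS,O) at d=6, Q=-52; branch lengths KS→6, O→0; new cluster KOS
  updated: d(AB,KOS)=9, d(KOS,M)=27/4, d(KOS,W)=17/4
step 4: merge (AB,M) at d=9, Q=-119/4; branch lengths AB→97/16, M→47/16; new cluster ABM
  updated: d(ABM,KOS)=27/8, d(ABM,W)=5/2
step 5: merge (ABM,KOS) at d=27/8, Q=-81/8; branch lengths ABM→13/16, KOS→41/16; new cluster ABKMOS
  updated: d(ABKMOS,W)=27/16
step 6: merge (ABKMOS,W) at d=27/16; branch lengths ABKMOS→27/32, W→27/32; new cluster ABKMOSW
final tree: ((((A:-1/8,B:17/8):97/16,M:47/16):13/16,((K:-1/5,S:6/5):6,O:0):41/16):27/32,W:27/32)
total length: 369/16

369/16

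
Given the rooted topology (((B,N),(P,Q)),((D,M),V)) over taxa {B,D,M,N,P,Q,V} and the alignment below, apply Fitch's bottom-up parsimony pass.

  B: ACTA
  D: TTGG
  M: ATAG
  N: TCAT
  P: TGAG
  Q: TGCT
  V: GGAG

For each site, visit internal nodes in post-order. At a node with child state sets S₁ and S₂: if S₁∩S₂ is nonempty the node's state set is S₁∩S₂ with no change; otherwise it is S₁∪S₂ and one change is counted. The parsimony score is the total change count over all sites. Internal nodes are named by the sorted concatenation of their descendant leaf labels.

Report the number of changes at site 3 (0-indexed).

site 0, node BN: B={A} ∪ N={T} → {A,T} (+1)
site 0, node PQ: P={T} ∩ Q={T} → {T} (+0)
site 0, node BNPQ: BN={A,T} ∩ PQ={T} → {T} (+0)
site 0, node DM: D={T} ∪ M={A} → {A,T} (+1)
site 0, node DMV: DM={A,T} ∪ V={G} → {A,G,T} (+1)
site 0, node BDMNPQV: BNPQ={T} ∩ DMV={A,G,T} → {T} (+0)
site 1, node BN: B={C} ∩ N={C} → {C} (+0)
site 1, node PQ: P={G} ∩ Q={G} → {G} (+0)
site 1, node BNPQ: BN={C} ∪ PQ={G} → {C,G} (+1)
site 1, node DM: D={T} ∩ M={T} → {T} (+0)
site 1, node DMV: DM={T} ∪ V={G} → {G,T} (+1)
site 1, node BDMNPQV: BNPQ={C,G} ∩ DMV={G,T} → {G} (+0)
site 2, node BN: B={T} ∪ N={A} → {A,T} (+1)
site 2, node PQ: P={A} ∪ Q={C} → {A,C} (+1)
site 2, node BNPQ: BN={A,T} ∩ PQ={A,C} → {A} (+0)
site 2, node DM: D={G} ∪ M={A} → {A,G} (+1)
site 2, node DMV: DM={A,G} ∩ V={A} → {A} (+0)
site 2, node BDMNPQV: BNPQ={A} ∩ DMV={A} → {A} (+0)
site 3, node BN: B={A} ∪ N={T} → {A,T} (+1)
site 3, node PQ: P={G} ∪ Q={T} → {G,T} (+1)
site 3, node BNPQ: BN={A,T} ∩ PQ={G,T} → {T} (+0)
site 3, node DM: D={G} ∩ M={G} → {G} (+0)
site 3, node DMV: DM={G} ∩ V={G} → {G} (+0)
site 3, node BDMNPQV: BNPQ={T} ∪ DMV={G} → {G,T} (+1)
per-site changes: [3, 2, 3, 3]; total = 11

3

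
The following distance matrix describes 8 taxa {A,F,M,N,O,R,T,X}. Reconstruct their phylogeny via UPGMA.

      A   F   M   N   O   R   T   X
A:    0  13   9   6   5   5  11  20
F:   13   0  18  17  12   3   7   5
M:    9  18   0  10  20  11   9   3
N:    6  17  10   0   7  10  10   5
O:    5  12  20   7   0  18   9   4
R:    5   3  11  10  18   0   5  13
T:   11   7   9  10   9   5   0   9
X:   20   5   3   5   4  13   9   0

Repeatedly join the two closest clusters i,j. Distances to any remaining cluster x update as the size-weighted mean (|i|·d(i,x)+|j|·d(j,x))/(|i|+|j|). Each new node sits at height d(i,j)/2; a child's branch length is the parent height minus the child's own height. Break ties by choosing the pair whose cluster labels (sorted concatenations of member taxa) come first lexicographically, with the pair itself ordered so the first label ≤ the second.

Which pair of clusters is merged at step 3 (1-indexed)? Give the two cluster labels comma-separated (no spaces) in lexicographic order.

step 1: merge (F,R) at d=3; branch lengths F→3/2, R→3/2; new cluster FR
  updated: d(A,FR)=9, d(FR,M)=29/2, d(FR,N)=27/2, d(FR,O)=15, d(FR,T)=6, d(FR,X)=9
step 2: merge (M,X) at d=3; branch lengths M→3/2, X→3/2; new cluster MX
  updated: d(A,MX)=29/2, d(FR,MX)=47/4, d(MX,N)=15/2, d(MX,O)=12, d(MX,T)=9
step 3: merge (A,O) at d=5; branch lengths A→5/2, O→5/2; new cluster AO
  updated: d(AO,FR)=12, d(AO,MX)=53/4, d(AO,N)=13/2, d(AO,T)=10
step 4: merge (FR,T) at d=6; branch lengths FR→3/2, T→3; new cluster FRT
  updated: d(AO,FRT)=34/3, d(FRT,MX)=65/6, d(FRT,N)=37/3
step 5: merge (AO,N) at d=13/2; branch lengths AO→3/4, N→13/4; new cluster ANO
  updated: d(ANO,FRT)=35/3, d(ANO,MX)=34/3
step 6: merge (FRT,MX) at d=65/6; branch lengths FRT→29/12, MX→47/12; new cluster FMRTX
  updated: d(ANO,FMRTX)=173/15
step 7: merge (ANO,FMRTX) at d=173/15; branch lengths ANO→151/60, FMRTX→7/20; new cluster AFMNORTX
final tree: (((A:5/2,O:5/2):3/4,N:13/4):151/60,(((F:3/2,R:3/2):3/2,T:3):29/12,(M:3/2,X:3/2):47/12):7/20)
total length: 287/10

A,O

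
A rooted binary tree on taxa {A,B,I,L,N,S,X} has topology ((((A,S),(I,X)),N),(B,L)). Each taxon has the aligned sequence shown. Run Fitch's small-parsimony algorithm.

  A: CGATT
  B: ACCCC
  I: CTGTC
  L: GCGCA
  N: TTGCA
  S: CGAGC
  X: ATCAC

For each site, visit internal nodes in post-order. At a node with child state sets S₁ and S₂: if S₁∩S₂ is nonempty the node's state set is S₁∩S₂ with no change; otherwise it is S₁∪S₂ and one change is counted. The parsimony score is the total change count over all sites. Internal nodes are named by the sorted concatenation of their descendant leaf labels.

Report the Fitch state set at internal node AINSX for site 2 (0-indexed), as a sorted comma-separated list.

[col 0] AS: children A:{C}, S:{C} ∩→ {C}; cost 0
[col 0] IX: children I:{C}, X:{A} ∪→ {A,C}; cost 1
[col 0] AISX: children AS:{C}, IX:{A,C} ∩→ {C}; cost 0
[col 0] AINSX: children AISX:{C}, N:{T} ∪→ {C,T}; cost 1
[col 0] BL: children B:{A}, L:{G} ∪→ {A,G}; cost 1
[col 0] ABILNSX: children AINSX:{C,T}, BL:{A,G} ∪→ {A,C,G,T}; cost 1
[col 1] AS: children A:{G}, S:{G} ∩→ {G}; cost 0
[col 1] IX: children I:{T}, X:{T} ∩→ {T}; cost 0
[col 1] AISX: children AS:{G}, IX:{T} ∪→ {G,T}; cost 1
[col 1] AINSX: children AISX:{G,T}, N:{T} ∩→ {T}; cost 0
[col 1] BL: children B:{C}, L:{C} ∩→ {C}; cost 0
[col 1] ABILNSX: children AINSX:{T}, BL:{C} ∪→ {C,T}; cost 1
[col 2] AS: children A:{A}, S:{A} ∩→ {A}; cost 0
[col 2] IX: children I:{G}, X:{C} ∪→ {C,G}; cost 1
[col 2] AISX: children AS:{A}, IX:{C,G} ∪→ {A,C,G}; cost 1
[col 2] AINSX: children AISX:{A,C,G}, N:{G} ∩→ {G}; cost 0
[col 2] BL: children B:{C}, L:{G} ∪→ {C,G}; cost 1
[col 2] ABILNSX: children AINSX:{G}, BL:{C,G} ∩→ {G}; cost 0
[col 3] AS: children A:{T}, S:{G} ∪→ {G,T}; cost 1
[col 3] IX: children I:{T}, X:{A} ∪→ {A,T}; cost 1
[col 3] AISX: children AS:{G,T}, IX:{A,T} ∩→ {T}; cost 0
[col 3] AINSX: children AISX:{T}, N:{C} ∪→ {C,T}; cost 1
[col 3] BL: children B:{C}, L:{C} ∩→ {C}; cost 0
[col 3] ABILNSX: children AINSX:{C,T}, BL:{C} ∩→ {C}; cost 0
[col 4] AS: children A:{T}, S:{C} ∪→ {C,T}; cost 1
[col 4] IX: children I:{C}, X:{C} ∩→ {C}; cost 0
[col 4] AISX: children AS:{C,T}, IX:{C} ∩→ {C}; cost 0
[col 4] AINSX: children AISX:{C}, N:{A} ∪→ {A,C}; cost 1
[col 4] BL: children B:{C}, L:{A} ∪→ {A,C}; cost 1
[col 4] ABILNSX: children AINSX:{A,C}, BL:{A,C} ∩→ {A,C}; cost 0
per-site changes: [4, 2, 3, 3, 3]; total = 15

G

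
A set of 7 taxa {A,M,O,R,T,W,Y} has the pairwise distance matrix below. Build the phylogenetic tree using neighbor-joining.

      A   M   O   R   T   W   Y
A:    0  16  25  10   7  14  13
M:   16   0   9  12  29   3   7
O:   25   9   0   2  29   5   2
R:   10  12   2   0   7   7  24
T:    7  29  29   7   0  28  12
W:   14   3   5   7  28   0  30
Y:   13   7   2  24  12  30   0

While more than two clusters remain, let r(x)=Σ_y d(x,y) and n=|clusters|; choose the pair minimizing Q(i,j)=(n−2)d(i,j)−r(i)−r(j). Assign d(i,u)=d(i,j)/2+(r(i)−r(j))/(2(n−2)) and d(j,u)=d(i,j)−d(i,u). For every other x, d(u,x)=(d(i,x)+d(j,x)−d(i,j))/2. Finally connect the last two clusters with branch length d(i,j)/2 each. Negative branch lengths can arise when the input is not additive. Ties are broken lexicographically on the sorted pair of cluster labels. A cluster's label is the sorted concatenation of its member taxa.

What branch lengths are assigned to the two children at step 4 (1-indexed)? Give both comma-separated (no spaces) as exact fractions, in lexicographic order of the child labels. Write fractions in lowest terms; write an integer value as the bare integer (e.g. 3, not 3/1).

iteration 1: select A,T (d=7, Q=-162); attach at lengths (4/5, 31/5); label the merged cluster AT
  updated: d(AT,M)=19, d(AT,O)=47/2, d(AT,R)=5, d(AT,W)=35/2, d(AT,Y)=9
iteration 2: select AT,Y (d=9, Q=-110); attach at lengths (19/4, 17/4); label the merged cluster ATY
  updated: d(ATY,M)=17/2, d(ATY,O)=33/4, d(ATY,R)=10, d(ATY,W)=77/4
iteration 3: select M,W (d=3, Q=-231/4); attach at lengths (29/24, 43/24); label the merged cluster MW
  updated: d(ATY,MW)=99/8, d(MW,O)=11/2, d(MW,R)=8
iteration 4: select ATY,MW (d=99/8, Q=-127/4); attach at lengths (59/8, 5); label the merged cluster AMTWY
  updated: d(AMTWY,O)=11/16, d(AMTWY,R)=45/16
iteration 5: select AMTWY,O (d=11/16, Q=-11/2); attach at lengths (3/4, -1/16); label the merged cluster AMOTWY
  updated: d(AMOTWY,R)=33/16
iteration 6: select AMOTWY,R (d=33/16); attach at lengths (33/32, 33/32); label the merged cluster AMORTWY
final tree: (((((A:4/5,T:31/5):19/4,Y:17/4):59/8,(M:29/24,W:43/24):5):3/4,O:-1/16):33/32,R:33/32)
total length: 273/8

59/8,5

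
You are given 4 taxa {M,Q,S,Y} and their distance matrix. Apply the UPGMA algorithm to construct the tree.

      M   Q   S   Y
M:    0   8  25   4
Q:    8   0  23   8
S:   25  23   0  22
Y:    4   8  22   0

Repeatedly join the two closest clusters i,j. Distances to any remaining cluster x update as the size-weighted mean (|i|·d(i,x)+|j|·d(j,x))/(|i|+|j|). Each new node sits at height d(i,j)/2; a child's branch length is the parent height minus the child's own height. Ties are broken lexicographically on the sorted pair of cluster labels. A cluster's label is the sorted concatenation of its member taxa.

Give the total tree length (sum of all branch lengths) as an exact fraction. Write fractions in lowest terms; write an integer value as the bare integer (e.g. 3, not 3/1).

iteration 1: select M,Y (d=4); attach at lengths (2, 2); label the merged cluster MY
  updated: d(MY,Q)=8, d(MY,S)=47/2
iteration 2: select MY,Q (d=8); attach at lengths (2, 4); label the merged cluster MQY
  updated: d(MQY,S)=70/3
iteration 3: select MQY,S (d=70/3); attach at lengths (23/3, 35/3); label the merged cluster MQSY
final tree: (((M:2,Y:2):2,Q:4):23/3,S:35/3)
total length: 88/3

88/3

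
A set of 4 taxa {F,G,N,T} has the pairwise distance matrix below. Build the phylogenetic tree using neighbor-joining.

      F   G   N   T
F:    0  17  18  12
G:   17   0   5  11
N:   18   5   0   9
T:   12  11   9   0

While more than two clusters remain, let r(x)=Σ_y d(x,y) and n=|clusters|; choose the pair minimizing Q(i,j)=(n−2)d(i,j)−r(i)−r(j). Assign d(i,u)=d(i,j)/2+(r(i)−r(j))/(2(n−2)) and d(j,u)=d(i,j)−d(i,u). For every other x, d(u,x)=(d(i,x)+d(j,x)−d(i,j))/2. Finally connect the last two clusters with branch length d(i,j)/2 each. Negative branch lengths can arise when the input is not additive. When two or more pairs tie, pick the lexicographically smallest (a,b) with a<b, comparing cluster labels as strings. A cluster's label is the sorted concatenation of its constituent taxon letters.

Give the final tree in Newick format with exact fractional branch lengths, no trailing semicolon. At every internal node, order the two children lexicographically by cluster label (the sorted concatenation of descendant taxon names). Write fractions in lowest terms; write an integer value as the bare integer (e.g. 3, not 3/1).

(((F:39/4,T:9/4):21/4,G:11/4):9/8,N:9/8)

step 1: merge (F,T) at d=12, Q=-55; branch lengths F→39/4, T→9/4; new cluster FT
  updated: d(FT,G)=8, d(FT,N)=15/2
step 2: merge (FT,G) at d=8, Q=-41/2; branch lengths FT→21/4, G→11/4; new cluster FGT
  updated: d(FGT,N)=9/4
step 3: merge (FGT,N) at d=9/4; branch lengths FGT→9/8, N→9/8; new cluster FGNT
final tree: (((F:39/4,T:9/4):21/4,G:11/4):9/8,N:9/8)
total length: 89/4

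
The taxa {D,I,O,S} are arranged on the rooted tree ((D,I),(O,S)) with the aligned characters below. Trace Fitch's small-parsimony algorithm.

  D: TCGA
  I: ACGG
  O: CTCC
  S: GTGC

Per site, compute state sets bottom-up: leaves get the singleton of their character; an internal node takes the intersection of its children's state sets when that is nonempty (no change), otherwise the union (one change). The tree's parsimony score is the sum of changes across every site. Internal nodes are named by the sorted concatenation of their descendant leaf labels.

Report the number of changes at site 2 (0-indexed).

1

site 0, node DI: D={T} ∪ I={A} → {A,T} (+1)
site 0, node OS: O={C} ∪ S={G} → {C,G} (+1)
site 0, node DIOS: DI={A,T} ∪ OS={C,G} → {A,C,G,T} (+1)
site 1, node DI: D={C} ∩ I={C} → {C} (+0)
site 1, node OS: O={T} ∩ S={T} → {T} (+0)
site 1, node DIOS: DI={C} ∪ OS={T} → {C,T} (+1)
site 2, node DI: D={G} ∩ I={G} → {G} (+0)
site 2, node OS: O={C} ∪ S={G} → {C,G} (+1)
site 2, node DIOS: DI={G} ∩ OS={C,G} → {G} (+0)
site 3, node DI: D={A} ∪ I={G} → {A,G} (+1)
site 3, node OS: O={C} ∩ S={C} → {C} (+0)
site 3, node DIOS: DI={A,G} ∪ OS={C} → {A,C,G} (+1)
per-site changes: [3, 1, 1, 2]; total = 7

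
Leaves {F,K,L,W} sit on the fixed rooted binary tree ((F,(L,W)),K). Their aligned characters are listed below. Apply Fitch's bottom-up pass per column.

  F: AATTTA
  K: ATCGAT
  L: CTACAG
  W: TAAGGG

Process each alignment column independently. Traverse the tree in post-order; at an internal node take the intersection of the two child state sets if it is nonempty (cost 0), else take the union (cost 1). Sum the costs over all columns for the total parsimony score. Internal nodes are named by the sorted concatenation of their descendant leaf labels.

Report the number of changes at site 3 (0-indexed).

2

LW@0: {C} ∪ {T} = {C,T} (union, +1)
FLW@0: {A} ∪ {C,T} = {A,C,T} (union, +1)
FKLW@0: {A,C,T} ∩ {A} = {A} (intersection, +0)
LW@1: {T} ∪ {A} = {A,T} (union, +1)
FLW@1: {A} ∩ {A,T} = {A} (intersection, +0)
FKLW@1: {A} ∪ {T} = {A,T} (union, +1)
LW@2: {A} ∩ {A} = {A} (intersection, +0)
FLW@2: {T} ∪ {A} = {A,T} (union, +1)
FKLW@2: {A,T} ∪ {C} = {A,C,T} (union, +1)
LW@3: {C} ∪ {G} = {C,G} (union, +1)
FLW@3: {T} ∪ {C,G} = {C,G,T} (union, +1)
FKLW@3: {C,G,T} ∩ {G} = {G} (intersection, +0)
LW@4: {A} ∪ {G} = {A,G} (union, +1)
FLW@4: {T} ∪ {A,G} = {A,G,T} (union, +1)
FKLW@4: {A,G,T} ∩ {A} = {A} (intersection, +0)
LW@5: {G} ∩ {G} = {G} (intersection, +0)
FLW@5: {A} ∪ {G} = {A,G} (union, +1)
FKLW@5: {A,G} ∪ {T} = {A,G,T} (union, +1)
per-site changes: [2, 2, 2, 2, 2, 2]; total = 12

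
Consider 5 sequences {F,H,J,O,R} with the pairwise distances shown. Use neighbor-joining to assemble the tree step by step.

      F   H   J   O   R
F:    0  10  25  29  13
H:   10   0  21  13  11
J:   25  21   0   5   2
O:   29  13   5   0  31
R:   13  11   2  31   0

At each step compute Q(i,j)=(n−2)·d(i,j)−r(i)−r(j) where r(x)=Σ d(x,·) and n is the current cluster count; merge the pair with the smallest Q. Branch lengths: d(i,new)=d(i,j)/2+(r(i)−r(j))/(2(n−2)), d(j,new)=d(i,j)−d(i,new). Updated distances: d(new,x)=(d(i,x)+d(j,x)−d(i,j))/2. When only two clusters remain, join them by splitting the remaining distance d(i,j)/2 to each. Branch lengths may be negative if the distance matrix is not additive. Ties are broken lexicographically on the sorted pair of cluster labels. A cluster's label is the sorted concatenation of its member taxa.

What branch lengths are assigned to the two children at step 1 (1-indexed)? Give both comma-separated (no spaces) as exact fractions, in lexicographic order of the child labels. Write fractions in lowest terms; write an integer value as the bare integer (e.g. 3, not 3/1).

step 1: merge (J,O) at d=5, Q=-116; branch lengths J→-5/3, O→20/3; new cluster JO
  updated: d(F,JO)=49/2, d(H,JO)=29/2, d(JO,R)=14
step 2: merge (F,H) at d=10, Q=-63; branch lengths F→8, H→2; new cluster FH
  updated: d(FH,JO)=29/2, d(FH,R)=7
step 3: merge (FH,JO) at d=29/2, Q=-71/2; branch lengths FH→15/4, JO→43/4; new cluster FHJO
  updated: d(FHJO,R)=13/4
step 4: merge (FHJO,R) at d=13/4; branch lengths FHJO→13/8, R→13/8; new cluster FHJOR
final tree: (((F:8,H:2):15/4,(J:-5/3,O:20/3):43/4):13/8,R:13/8)
total length: 131/4

-5/3,20/3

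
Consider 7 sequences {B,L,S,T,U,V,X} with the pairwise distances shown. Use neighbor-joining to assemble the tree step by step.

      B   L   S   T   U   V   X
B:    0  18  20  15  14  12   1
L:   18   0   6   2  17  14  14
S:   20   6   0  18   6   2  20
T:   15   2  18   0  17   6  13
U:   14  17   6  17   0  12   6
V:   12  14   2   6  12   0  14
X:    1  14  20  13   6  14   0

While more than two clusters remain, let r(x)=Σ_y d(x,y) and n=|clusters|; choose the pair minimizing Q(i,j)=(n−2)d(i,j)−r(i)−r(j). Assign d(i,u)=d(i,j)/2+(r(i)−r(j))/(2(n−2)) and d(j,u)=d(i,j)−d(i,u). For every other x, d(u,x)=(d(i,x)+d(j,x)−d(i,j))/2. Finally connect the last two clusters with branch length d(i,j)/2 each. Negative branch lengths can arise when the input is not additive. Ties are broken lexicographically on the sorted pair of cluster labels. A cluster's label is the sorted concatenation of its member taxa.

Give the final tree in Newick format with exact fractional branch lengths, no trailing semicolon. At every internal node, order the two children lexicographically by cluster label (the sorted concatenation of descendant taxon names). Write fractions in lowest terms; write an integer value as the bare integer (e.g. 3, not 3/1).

1. join B+X (d=1, Q=-143) ⇒ BX; edges |B|=17/10, |X|=-7/10
  updated: d(BX,L)=31/2, d(BX,S)=39/2, d(BX,T)=27/2, d(BX,U)=19/2, d(BX,V)=25/2
2. join L+T (d=2, Q=-103) ⇒ LT; edges |L|=3/4, |T|=5/4
  updated: d(BX,LT)=27/2, d(LT,S)=11, d(LT,U)=16, d(LT,V)=9
3. join BX+U (d=19/2, Q=-70) ⇒ BUX; edges |BX|=20/3, |U|=17/6
  updated: d(BUX,LT)=10, d(BUX,S)=8, d(BUX,V)=15/2
4. join BUX+LT (d=10, Q=-71/2) ⇒ BLTUX; edges |BUX|=31/8, |LT|=49/8
  updated: d(BLTUX,S)=9/2, d(BLTUX,V)=13/4
5. join BLTUX+S (d=9/2, Q=-39/4) ⇒ BLSTUX; edges |BLTUX|=23/8, |S|=13/8
  updated: d(BLSTUX,V)=3/8
6. join BLSTUX+V (d=3/8) ⇒ BLSTUVX; edges |BLSTUX|=3/16, |V|=3/16
final tree: (((((B:17/10,X:-7/10):20/3,U:17/6):31/8,(L:3/4,T:5/4):49/8):23/8,S:13/8):3/16,V:3/16)
total length: 219/8

(((((B:17/10,X:-7/10):20/3,U:17/6):31/8,(L:3/4,T:5/4):49/8):23/8,S:13/8):3/16,V:3/16)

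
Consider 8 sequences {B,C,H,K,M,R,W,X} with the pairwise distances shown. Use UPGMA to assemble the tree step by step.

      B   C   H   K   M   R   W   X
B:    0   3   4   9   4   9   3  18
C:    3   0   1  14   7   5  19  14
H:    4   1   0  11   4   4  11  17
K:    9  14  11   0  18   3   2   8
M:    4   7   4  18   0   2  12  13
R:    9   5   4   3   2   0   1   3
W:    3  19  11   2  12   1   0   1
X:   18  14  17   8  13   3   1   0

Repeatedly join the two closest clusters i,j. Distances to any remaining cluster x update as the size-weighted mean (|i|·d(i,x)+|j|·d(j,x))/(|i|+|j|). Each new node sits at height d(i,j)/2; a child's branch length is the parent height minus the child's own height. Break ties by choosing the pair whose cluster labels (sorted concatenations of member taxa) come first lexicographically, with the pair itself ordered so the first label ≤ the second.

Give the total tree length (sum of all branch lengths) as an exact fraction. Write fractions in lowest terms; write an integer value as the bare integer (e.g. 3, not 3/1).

941/48

1. join C+H (d=1) ⇒ CH; edges |C|=1/2, |H|=1/2
  updated: d(B,CH)=7/2, d(CH,K)=25/2, d(CH,M)=11/2, d(CH,R)=9/2, d(CH,W)=15, d(CH,X)=31/2
2. join R+W (d=1) ⇒ RW; edges |R|=1/2, |W|=1/2
  updated: d(B,RW)=6, d(CH,RW)=39/4, d(K,RW)=5/2, d(M,RW)=7, d(RW,X)=2
3. join RW+X (d=2) ⇒ RWX; edges |RW|=1/2, |X|=1
  updated: d(B,RWX)=10, d(CH,RWX)=35/3, d(K,RWX)=13/3, d(M,RWX)=9
4. join B+CH (d=7/2) ⇒ BCH; edges |B|=7/4, |CH|=5/4
  updated: d(BCH,K)=34/3, d(BCH,M)=5, d(BCH,RWX)=100/9
5. join K+RWX (d=13/3) ⇒ KRWX; edges |K|=13/6, |RWX|=7/6
  updated: d(BCH,KRWX)=67/6, d(KRWX,M)=45/4
6. join BCH+M (d=5) ⇒ BCHM; edges |BCH|=3/4, |M|=5/2
  updated: d(BCHM,KRWX)=179/16
7. join BCHM+KRWX (d=179/16) ⇒ BCHKMRWX; edges |BCHM|=99/32, |KRWX|=329/96
final tree: (((B:7/4,(C:1/2,H:1/2):5/4):3/4,M:5/2):99/32,(K:13/6,((R:1/2,W:1/2):1/2,X:1):7/6):329/96)
total length: 941/48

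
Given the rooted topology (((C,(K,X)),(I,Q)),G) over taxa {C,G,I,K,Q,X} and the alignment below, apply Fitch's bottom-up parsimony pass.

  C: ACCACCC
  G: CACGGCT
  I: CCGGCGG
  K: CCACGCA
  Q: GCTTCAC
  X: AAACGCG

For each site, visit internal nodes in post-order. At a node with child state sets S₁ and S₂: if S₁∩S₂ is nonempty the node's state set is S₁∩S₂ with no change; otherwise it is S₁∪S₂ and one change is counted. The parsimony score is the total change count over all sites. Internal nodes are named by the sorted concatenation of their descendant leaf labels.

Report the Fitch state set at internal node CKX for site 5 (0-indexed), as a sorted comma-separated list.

C

[col 0] KX: children K:{C}, X:{A} ∪→ {A,C}; cost 1
[col 0] CKX: children C:{A}, KX:{A,C} ∩→ {A}; cost 0
[col 0] IQ: children I:{C}, Q:{G} ∪→ {C,G}; cost 1
[col 0] CIKQX: children CKX:{A}, IQ:{C,G} ∪→ {A,C,G}; cost 1
[col 0] CGIKQX: children CIKQX:{A,C,G}, G:{C} ∩→ {C}; cost 0
[col 1] KX: children K:{C}, X:{A} ∪→ {A,C}; cost 1
[col 1] CKX: children C:{C}, KX:{A,C} ∩→ {C}; cost 0
[col 1] IQ: children I:{C}, Q:{C} ∩→ {C}; cost 0
[col 1] CIKQX: children CKX:{C}, IQ:{C} ∩→ {C}; cost 0
[col 1] CGIKQX: children CIKQX:{C}, G:{A} ∪→ {A,C}; cost 1
[col 2] KX: children K:{A}, X:{A} ∩→ {A}; cost 0
[col 2] CKX: children C:{C}, KX:{A} ∪→ {A,C}; cost 1
[col 2] IQ: children I:{G}, Q:{T} ∪→ {G,T}; cost 1
[col 2] CIKQX: children CKX:{A,C}, IQ:{G,T} ∪→ {A,C,G,T}; cost 1
[col 2] CGIKQX: children CIKQX:{A,C,G,T}, G:{C} ∩→ {C}; cost 0
[col 3] KX: children K:{C}, X:{C} ∩→ {C}; cost 0
[col 3] CKX: children C:{A}, KX:{C} ∪→ {A,C}; cost 1
[col 3] IQ: children I:{G}, Q:{T} ∪→ {G,T}; cost 1
[col 3] CIKQX: children CKX:{A,C}, IQ:{G,T} ∪→ {A,C,G,T}; cost 1
[col 3] CGIKQX: children CIKQX:{A,C,G,T}, G:{G} ∩→ {G}; cost 0
[col 4] KX: children K:{G}, X:{G} ∩→ {G}; cost 0
[col 4] CKX: children C:{C}, KX:{G} ∪→ {C,G}; cost 1
[col 4] IQ: children I:{C}, Q:{C} ∩→ {C}; cost 0
[col 4] CIKQX: children CKX:{C,G}, IQ:{C} ∩→ {C}; cost 0
[col 4] CGIKQX: children CIKQX:{C}, G:{G} ∪→ {C,G}; cost 1
[col 5] KX: children K:{C}, X:{C} ∩→ {C}; cost 0
[col 5] CKX: children C:{C}, KX:{C} ∩→ {C}; cost 0
[col 5] IQ: children I:{G}, Q:{A} ∪→ {A,G}; cost 1
[col 5] CIKQX: children CKX:{C}, IQ:{A,G} ∪→ {A,C,G}; cost 1
[col 5] CGIKQX: children CIKQX:{A,C,G}, G:{C} ∩→ {C}; cost 0
[col 6] KX: children K:{A}, X:{G} ∪→ {A,G}; cost 1
[col 6] CKX: children C:{C}, KX:{A,G} ∪→ {A,C,G}; cost 1
[col 6] IQ: children I:{G}, Q:{C} ∪→ {C,G}; cost 1
[col 6] CIKQX: children CKX:{A,C,G}, IQ:{C,G} ∩→ {C,G}; cost 0
[col 6] CGIKQX: children CIKQX:{C,G}, G:{T} ∪→ {C,G,T}; cost 1
per-site changes: [3, 2, 3, 3, 2, 2, 4]; total = 19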